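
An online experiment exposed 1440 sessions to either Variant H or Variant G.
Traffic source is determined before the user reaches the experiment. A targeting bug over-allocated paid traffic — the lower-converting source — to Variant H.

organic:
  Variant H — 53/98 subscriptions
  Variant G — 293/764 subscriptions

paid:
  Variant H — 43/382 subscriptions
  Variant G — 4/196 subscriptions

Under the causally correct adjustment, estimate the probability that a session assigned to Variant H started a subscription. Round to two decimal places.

Traffic source differs across variants for reasons unrelated to any effect of the variant itself, and it separately predicts the outcome — a classic confounder. We must compare within traffic source levels.
Standardising Variant H to the population traffic source mix: 0.599·53/98 + 0.401·43/382 = 0.369.

0.37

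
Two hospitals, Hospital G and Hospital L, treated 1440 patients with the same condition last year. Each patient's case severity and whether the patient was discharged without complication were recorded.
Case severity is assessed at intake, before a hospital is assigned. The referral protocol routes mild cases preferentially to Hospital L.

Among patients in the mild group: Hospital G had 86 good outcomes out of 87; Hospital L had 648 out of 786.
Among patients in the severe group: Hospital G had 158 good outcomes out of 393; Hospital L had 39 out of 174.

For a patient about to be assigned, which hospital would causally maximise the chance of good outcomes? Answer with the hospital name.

Hospital G

Case severity is set before the hospital has any effect — it is not caused by the hospital — and it independently drives the outcome. That makes it a confounder, so the causal comparison is within case severity levels.
Within each level — mild: 98.9% vs 82.4%; severe: 40.2% vs 22.4% — Hospital G is higher every time.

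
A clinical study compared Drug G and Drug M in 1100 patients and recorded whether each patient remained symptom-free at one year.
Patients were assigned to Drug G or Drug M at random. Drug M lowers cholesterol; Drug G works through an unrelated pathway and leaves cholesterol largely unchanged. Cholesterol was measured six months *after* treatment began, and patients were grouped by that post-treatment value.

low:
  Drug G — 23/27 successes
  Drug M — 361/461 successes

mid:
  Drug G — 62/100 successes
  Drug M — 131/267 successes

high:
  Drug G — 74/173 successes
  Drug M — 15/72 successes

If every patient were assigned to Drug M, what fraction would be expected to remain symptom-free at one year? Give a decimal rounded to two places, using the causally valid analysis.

Cholesterol is downstream of the drug. One should not condition on a consequence of treatment, so the overall rates are the right comparison.
So P(outcome | do(Drug M)) is just the pooled rate for Drug M: 507/800 = 0.634.

0.63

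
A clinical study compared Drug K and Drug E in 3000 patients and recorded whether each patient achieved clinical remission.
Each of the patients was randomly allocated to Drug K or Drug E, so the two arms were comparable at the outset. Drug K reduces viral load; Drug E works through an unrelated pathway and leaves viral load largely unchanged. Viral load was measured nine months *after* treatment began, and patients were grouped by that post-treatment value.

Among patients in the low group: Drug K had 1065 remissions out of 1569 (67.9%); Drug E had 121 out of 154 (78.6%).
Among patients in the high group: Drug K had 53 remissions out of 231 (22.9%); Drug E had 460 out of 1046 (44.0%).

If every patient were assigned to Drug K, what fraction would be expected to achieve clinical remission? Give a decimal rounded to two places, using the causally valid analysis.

0.62

Stratifying would compare drugs among patients the drugs themselves sorted into viral load groups — a form of selection on an intermediate. The unconditioned pooled rates give the total causal effect.
So P(outcome | do(Drug K)) is just the pooled rate for Drug K: 1118/1800 = 0.621.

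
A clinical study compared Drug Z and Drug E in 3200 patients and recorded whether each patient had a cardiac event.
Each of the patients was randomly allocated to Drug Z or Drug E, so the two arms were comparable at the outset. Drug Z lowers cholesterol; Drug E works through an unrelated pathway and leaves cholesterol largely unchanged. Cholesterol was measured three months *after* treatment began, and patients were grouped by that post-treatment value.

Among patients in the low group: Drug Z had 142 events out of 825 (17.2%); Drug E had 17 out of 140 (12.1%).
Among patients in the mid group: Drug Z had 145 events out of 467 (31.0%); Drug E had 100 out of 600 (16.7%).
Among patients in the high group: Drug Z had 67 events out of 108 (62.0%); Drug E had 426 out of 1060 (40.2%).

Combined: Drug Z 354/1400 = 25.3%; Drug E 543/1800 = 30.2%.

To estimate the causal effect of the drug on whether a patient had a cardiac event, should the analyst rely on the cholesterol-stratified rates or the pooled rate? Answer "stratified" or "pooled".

Cholesterol here is a post-treatment variable shaped by the drug; conditioning on it would introduce bias rather than remove it. The overall comparison is the causal one.
Pooled: Drug Z 25.3% vs Drug E 30.2%; Drug Z is lower overall.

pooled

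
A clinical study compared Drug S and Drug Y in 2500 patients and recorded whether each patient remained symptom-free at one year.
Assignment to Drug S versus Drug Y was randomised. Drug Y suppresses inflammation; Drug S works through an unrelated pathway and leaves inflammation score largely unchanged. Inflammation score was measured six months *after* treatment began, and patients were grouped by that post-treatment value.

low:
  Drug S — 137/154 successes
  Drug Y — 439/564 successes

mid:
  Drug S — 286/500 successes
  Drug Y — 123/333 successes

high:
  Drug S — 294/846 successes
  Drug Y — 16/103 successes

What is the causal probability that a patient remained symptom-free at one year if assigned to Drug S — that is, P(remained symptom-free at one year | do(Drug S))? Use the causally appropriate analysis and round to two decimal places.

0.48

Because the drug influences inflammation score, inflammation score is a post-treatment mediator, not a confounder. Stratifying on it would bias the estimate; the causal effect is the crude pooled difference.
So P(outcome | do(Drug S)) is just the pooled rate for Drug S: 717/1500 = 0.478.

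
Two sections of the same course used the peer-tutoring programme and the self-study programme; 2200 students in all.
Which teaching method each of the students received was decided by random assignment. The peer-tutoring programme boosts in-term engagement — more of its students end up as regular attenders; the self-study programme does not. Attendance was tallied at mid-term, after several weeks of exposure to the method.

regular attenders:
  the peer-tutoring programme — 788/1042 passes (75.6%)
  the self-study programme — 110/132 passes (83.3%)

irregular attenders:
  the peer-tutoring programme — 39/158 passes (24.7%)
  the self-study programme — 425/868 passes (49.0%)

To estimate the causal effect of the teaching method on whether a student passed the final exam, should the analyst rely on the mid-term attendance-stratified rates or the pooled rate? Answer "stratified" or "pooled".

Mid-term attendance is downstream of the teaching method. One should not condition on a consequence of treatment, so the overall rates are the right comparison.
Pooled: the peer-tutoring programme 68.9% vs the self-study programme 53.5%; the peer-tutoring programme is higher overall.

pooled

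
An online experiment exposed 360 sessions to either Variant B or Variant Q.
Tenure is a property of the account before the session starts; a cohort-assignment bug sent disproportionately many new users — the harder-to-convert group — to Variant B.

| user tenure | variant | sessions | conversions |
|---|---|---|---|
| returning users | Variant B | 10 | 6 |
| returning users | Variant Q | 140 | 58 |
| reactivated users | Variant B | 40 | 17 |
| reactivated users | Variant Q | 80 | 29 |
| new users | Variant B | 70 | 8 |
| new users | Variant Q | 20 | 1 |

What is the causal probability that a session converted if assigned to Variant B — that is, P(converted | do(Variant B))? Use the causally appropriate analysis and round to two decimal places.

0.42

Here user tenure is a common cause — it drives both which variant a case falls under and the outcome. The crude comparison mixes populations; the stratum-specific rates are the causally relevant ones.
Standardising Variant B to the population user tenure mix: 0.417·6/10 + 0.333·17/40 + 0.250·8/70 = 0.420.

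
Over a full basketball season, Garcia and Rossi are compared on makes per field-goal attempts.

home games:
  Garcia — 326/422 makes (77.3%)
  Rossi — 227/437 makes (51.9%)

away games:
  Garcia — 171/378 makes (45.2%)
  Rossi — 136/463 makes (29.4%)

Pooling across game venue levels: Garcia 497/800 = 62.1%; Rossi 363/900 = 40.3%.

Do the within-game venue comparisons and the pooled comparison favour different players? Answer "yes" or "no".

no

Within each game venue level (home games 77.3% vs 51.9%; away games 45.2% vs 29.4%), Garcia has the higher rate every time. Pooled: 62.1% vs 40.3% — Garcia has the higher rate overall. They agree.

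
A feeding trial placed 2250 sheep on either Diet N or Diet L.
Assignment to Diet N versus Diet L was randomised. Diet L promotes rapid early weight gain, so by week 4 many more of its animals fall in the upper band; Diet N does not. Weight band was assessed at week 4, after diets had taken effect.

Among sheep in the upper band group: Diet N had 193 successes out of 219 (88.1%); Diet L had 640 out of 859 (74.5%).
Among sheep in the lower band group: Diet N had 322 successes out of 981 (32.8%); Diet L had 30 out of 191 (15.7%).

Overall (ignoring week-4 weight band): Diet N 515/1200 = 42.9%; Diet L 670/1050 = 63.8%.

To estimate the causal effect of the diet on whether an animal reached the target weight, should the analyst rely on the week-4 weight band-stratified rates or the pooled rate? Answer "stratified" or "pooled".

Within every week-4 weight band level Diet N has the higher rate, yet pooled Diet L does — Simpson's reversal.
Week-4 weight band here is a post-treatment variable shaped by the diet; conditioning on it would introduce bias rather than remove it. The overall comparison is the causal one.
Pooled: Diet N 42.9% vs Diet L 63.8%; Diet L is higher overall.

pooled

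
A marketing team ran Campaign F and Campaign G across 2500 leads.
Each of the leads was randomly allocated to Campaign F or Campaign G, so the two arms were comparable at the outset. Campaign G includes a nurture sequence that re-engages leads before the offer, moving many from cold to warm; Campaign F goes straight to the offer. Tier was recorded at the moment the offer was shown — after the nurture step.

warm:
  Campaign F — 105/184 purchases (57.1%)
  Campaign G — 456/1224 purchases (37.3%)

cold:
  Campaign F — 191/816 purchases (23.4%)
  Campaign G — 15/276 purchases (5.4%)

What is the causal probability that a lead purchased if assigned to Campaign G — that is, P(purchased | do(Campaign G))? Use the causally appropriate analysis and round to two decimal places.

Stratifying would compare campaigns among leads the campaigns themselves sorted into engagement tier groups — a form of selection on an intermediate. The unconditioned pooled rates give the total causal effect.
So P(outcome | do(Campaign G)) is just the pooled rate for Campaign G: 471/1500 = 0.314.

0.31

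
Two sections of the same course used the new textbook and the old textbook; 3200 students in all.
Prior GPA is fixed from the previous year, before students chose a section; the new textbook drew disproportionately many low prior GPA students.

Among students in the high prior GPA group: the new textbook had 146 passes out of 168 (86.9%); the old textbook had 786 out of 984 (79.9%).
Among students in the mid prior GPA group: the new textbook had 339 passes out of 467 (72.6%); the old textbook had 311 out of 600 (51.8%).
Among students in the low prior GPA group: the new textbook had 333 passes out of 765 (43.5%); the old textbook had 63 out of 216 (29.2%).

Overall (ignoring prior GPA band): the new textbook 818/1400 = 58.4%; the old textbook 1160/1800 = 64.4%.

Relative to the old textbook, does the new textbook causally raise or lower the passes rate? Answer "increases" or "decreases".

Nothing the teaching method does changes prior GPA band; the imbalance is an allocation artefact. With prior GPA band also predicting the outcome, the pooled figure is confounded, and the within-stratum comparison is the causal one.
Within each level — high prior GPA: 86.9% vs 79.9%; mid prior GPA: 72.6% vs 51.8%; low prior GPA: 43.5% vs 29.2% — the new textbook is higher every time.

increases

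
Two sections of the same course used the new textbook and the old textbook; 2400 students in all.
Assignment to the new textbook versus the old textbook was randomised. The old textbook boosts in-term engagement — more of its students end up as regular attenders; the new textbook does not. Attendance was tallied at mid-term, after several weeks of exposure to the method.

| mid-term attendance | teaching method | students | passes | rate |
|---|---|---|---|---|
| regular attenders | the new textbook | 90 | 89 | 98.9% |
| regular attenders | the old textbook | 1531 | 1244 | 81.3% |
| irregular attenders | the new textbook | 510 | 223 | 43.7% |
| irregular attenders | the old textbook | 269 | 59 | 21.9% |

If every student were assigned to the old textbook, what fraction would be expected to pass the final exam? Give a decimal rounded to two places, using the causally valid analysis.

0.72

the new textbook is higher inside every mid-term attendance stratum but the old textbook is higher in aggregate. Whether to stratify depends on how mid-term attendance relates to the teaching method.
The distribution of mid-term attendance is itself part of what the teaching method does — it is an intermediate outcome. Holding it fixed would remove that part of the effect; the total effect is the pooled difference.
So P(outcome | do(the old textbook)) is just the pooled rate for the old textbook: 1303/1800 = 0.724.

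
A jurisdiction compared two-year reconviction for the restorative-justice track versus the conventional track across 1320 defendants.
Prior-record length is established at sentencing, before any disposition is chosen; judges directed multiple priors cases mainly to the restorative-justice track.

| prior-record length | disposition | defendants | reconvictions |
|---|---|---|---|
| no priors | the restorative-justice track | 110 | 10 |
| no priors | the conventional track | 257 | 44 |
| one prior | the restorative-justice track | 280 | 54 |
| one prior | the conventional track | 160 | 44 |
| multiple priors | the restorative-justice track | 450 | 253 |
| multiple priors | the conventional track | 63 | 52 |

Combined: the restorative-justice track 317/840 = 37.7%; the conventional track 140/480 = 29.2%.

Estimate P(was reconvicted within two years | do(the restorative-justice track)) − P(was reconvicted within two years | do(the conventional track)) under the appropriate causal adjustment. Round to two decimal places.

the restorative-justice track is lower inside every prior-record length stratum but the conventional track is lower in aggregate. Whether to stratify depends on how prior-record length relates to the disposition.
The imbalance in prior-record length arose from how defendants were allocated, not from anything the disposition did; and prior-record length independently affects the outcome. The pooled gap is confounded — condition on prior-record length.
Adjusting over the population distribution of prior-record length: 0.278·(0.091−0.171) + 0.333·(0.193−0.275) + 0.389·(0.562−0.825) = -0.152.

-0.15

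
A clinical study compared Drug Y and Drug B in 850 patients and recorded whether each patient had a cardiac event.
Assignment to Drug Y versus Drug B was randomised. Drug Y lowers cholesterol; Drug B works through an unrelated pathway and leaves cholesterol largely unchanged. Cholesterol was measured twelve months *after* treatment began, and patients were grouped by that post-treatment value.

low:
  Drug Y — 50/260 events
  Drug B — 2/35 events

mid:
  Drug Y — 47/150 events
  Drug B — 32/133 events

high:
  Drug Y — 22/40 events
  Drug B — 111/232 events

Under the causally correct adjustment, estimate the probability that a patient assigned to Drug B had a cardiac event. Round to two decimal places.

Drug B is lower inside every cholesterol stratum but Drug Y is lower in aggregate. Whether to stratify depends on how cholesterol relates to the drug.
Because the drug influences cholesterol, cholesterol is a post-treatment mediator, not a confounder. Stratifying on it would bias the estimate; the causal effect is the crude pooled difference.
So P(outcome | do(Drug B)) is just the pooled rate for Drug B: 145/400 = 0.362.

0.36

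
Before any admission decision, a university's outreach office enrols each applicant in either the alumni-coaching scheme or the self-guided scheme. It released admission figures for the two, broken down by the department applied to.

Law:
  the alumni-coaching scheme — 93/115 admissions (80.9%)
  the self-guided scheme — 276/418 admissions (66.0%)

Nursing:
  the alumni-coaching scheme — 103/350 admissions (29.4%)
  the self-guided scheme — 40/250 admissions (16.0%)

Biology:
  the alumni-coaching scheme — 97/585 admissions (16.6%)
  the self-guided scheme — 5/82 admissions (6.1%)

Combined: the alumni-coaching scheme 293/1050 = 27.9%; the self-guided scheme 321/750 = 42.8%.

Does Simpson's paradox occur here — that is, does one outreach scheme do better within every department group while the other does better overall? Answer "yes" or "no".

yes

Within each department level (Law 80.9% vs 66.0%; Nursing 29.4% vs 16.0%; Biology 16.6% vs 6.1%), the alumni-coaching scheme has the higher rate every time. Pooled: 27.9% vs 42.8% — the self-guided scheme has the higher rate overall. The two comparisons disagree.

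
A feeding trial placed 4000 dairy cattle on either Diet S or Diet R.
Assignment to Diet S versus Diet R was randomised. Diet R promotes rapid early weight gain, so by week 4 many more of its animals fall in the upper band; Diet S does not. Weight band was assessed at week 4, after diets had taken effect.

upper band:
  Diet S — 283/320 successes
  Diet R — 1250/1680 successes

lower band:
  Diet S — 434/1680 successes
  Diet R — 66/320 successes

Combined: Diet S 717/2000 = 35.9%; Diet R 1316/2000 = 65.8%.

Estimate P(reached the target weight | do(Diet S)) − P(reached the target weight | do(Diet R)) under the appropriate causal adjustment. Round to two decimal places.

Stratifying would compare diets among dairy cattle the diets themselves sorted into week-4 weight band groups — a form of selection on an intermediate. The unconditioned pooled rates give the total causal effect.
The causal difference is the pooled difference: 0.358 − 0.658 = -0.299.

-0.30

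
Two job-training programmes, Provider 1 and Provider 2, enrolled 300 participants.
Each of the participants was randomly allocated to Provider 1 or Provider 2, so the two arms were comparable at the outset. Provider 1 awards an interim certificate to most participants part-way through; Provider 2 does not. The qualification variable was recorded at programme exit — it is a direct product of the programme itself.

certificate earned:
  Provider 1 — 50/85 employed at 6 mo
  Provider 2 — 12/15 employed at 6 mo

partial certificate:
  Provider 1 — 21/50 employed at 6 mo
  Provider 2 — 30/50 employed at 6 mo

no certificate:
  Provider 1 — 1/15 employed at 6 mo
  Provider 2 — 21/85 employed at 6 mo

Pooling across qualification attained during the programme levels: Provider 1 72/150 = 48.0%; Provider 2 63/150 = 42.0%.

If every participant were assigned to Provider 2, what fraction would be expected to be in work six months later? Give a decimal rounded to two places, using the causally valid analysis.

Provider 2 is higher inside every qualification attained during the programme stratum but Provider 1 is higher in aggregate. Whether to stratify depends on how qualification attained during the programme relates to the programme.
Qualification attained during the programme lies on the pathway programme → qualification attained during the programme → outcome, so adjusting for it blocks the indirect effect. For the total causal effect of programme, use the unadjusted pooled rates.
So P(outcome | do(Provider 2)) is just the pooled rate for Provider 2: 63/150 = 0.420.

0.42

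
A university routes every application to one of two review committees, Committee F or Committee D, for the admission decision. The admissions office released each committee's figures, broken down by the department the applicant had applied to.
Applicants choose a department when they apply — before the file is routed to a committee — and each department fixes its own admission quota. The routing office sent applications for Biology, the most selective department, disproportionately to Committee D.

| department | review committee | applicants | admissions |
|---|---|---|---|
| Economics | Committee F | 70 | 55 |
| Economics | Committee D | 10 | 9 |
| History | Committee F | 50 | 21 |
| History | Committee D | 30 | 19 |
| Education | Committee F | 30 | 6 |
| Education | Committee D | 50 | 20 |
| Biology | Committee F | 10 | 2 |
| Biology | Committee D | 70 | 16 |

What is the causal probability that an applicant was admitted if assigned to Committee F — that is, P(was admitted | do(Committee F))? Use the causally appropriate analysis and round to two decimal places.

Department is set before the review committee has any effect — it is not caused by the review committee — and it independently drives the outcome. That makes it a confounder, so the causal comparison is within department levels.
Standardising Committee F to the population department mix: 0.250·55/70 + 0.250·21/50 + 0.250·6/30 + 0.250·2/10 = 0.401.

0.40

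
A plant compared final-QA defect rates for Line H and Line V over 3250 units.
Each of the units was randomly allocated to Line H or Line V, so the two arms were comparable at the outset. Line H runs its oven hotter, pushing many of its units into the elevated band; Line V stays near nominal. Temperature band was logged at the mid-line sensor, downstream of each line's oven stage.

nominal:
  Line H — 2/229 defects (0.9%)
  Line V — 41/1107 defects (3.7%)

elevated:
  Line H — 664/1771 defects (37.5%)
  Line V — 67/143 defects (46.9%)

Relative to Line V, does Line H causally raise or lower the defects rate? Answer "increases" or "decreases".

increases

The stratified and pooled comparisons disagree (Line H wins within each in-process temperature band; Line V wins overall), so the answer turns on the causal role of in-process temperature band.
In-process temperature band is recorded after the line and is itself shifted by it — it sits on the causal path from line to outcome. Conditioning on a mediator would strip out part of the effect we want; the pooled comparison gives the total causal effect.
Pooled: Line H 33.3% vs Line V 8.6%; Line V is lower overall.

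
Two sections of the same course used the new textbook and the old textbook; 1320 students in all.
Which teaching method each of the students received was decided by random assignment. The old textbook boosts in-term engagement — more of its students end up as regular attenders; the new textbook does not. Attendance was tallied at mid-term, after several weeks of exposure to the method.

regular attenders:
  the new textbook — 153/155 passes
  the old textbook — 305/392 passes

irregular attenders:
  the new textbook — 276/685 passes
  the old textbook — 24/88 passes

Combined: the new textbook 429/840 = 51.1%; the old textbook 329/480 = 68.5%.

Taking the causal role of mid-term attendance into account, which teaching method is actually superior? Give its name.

the old textbook

The mid-term attendance-specific comparison favours the new textbook throughout, but the pooled figures favour the old textbook. The question is whether to condition on mid-term attendance.
Because the teaching method influences mid-term attendance, mid-term attendance is a post-treatment mediator, not a confounder. Stratifying on it would bias the estimate; the causal effect is the crude pooled difference.
Pooled: the new textbook 51.1% vs the old textbook 68.5%; the old textbook is higher overall.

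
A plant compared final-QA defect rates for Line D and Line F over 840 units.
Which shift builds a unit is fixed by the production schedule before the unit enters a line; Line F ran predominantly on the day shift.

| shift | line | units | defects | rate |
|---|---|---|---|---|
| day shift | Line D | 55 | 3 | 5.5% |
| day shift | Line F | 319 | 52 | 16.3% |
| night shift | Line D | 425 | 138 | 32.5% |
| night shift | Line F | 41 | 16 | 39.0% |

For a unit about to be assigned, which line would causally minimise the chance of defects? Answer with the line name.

Line D

Shift satisfies the back-door criterion: it is not a descendant of the line, and it blocks the spurious path from line to outcome. Adjusting for it (i.e., using the within-shift rates) gives the causal effect.
Within each level — day shift: 5.5% vs 16.3%; night shift: 32.5% vs 39.0% — Line D is lower every time.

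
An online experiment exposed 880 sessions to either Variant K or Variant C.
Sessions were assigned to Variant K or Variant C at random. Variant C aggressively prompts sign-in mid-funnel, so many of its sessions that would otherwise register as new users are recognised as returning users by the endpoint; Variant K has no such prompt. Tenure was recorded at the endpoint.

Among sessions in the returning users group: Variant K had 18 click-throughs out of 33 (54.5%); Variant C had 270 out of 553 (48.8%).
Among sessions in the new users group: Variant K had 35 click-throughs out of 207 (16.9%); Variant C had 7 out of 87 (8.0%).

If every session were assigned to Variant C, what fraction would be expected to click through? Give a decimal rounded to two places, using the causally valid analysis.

The stratified and pooled comparisons disagree (Variant K wins within each user tenure; Variant C wins overall), so the answer turns on the causal role of user tenure.
Stratifying would compare variants among sessions the variants themselves sorted into user tenure groups — a form of selection on an intermediate. The unconditioned pooled rates give the total causal effect.
So P(outcome | do(Variant C)) is just the pooled rate for Variant C: 277/640 = 0.433.

0.43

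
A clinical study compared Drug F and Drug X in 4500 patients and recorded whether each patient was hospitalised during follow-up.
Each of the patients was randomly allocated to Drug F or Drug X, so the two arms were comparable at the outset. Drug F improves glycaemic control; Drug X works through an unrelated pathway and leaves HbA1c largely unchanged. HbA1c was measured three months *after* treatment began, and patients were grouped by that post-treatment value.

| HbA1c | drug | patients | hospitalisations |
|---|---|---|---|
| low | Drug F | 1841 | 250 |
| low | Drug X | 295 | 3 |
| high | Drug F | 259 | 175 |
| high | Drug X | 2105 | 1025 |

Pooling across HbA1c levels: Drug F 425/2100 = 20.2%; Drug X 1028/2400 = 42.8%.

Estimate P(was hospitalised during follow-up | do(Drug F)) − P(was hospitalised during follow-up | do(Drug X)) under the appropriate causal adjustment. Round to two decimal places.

The HbA1c-specific comparison favours Drug X throughout, but the pooled figures favour Drug F. The question is whether to condition on HbA1c.
HbA1c is downstream of the drug. One should not condition on a consequence of treatment, so the overall rates are the right comparison.
The causal difference is the pooled difference: 0.202 − 0.428 = -0.226.

-0.23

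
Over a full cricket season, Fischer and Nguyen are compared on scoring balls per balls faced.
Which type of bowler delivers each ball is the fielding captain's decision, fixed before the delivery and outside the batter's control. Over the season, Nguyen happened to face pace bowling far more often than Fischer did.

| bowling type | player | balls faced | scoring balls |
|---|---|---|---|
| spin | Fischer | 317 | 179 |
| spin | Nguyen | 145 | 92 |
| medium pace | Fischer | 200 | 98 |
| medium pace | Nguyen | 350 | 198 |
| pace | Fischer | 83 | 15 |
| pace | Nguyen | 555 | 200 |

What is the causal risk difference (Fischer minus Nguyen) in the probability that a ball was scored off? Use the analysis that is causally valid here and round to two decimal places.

-0.11

Within every bowling type level Nguyen has the higher rate, yet pooled Fischer does — Simpson's reversal.
Bowling type is set before the player has any effect — it is not caused by the player — and it independently drives the outcome. That makes it a confounder, so the causal comparison is within bowling type levels.
Adjusting over the population distribution of bowling type: 0.280·(0.565−0.634) + 0.333·(0.490−0.566) + 0.387·(0.181−0.360) = -0.114.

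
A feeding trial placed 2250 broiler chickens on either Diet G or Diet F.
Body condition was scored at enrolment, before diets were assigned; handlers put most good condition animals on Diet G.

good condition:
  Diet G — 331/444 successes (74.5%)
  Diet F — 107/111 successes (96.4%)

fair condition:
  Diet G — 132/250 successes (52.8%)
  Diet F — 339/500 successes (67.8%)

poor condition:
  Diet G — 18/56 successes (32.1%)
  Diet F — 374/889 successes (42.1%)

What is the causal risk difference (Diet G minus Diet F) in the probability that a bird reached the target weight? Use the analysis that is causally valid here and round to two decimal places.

-0.15

Starting body condition differs across diets for reasons unrelated to any effect of the diet itself, and it separately predicts the outcome — a classic confounder. We must compare within starting body condition levels.
Adjusting over the population distribution of starting body condition: 0.247·(0.745−0.964) + 0.333·(0.528−0.678) + 0.420·(0.321−0.421) = -0.146.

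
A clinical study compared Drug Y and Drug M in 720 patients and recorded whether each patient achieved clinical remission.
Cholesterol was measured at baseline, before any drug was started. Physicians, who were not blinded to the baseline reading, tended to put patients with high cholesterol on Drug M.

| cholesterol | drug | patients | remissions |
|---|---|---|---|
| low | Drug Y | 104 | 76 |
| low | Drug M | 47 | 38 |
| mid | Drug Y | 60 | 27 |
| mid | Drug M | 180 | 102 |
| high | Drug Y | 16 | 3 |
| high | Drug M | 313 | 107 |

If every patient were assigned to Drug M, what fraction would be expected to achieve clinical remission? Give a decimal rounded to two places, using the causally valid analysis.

0.51

The stratified and pooled comparisons disagree (Drug M wins within each cholesterol; Drug Y wins overall), so the answer turns on the causal role of cholesterol.
Cholesterol satisfies the back-door criterion: it is not a descendant of the drug, and it blocks the spurious path from drug to outcome. Adjusting for it (i.e., using the within-cholesterol rates) gives the causal effect.
Standardising Drug M to the population cholesterol mix: 0.210·38/47 + 0.333·102/180 + 0.457·107/313 = 0.515.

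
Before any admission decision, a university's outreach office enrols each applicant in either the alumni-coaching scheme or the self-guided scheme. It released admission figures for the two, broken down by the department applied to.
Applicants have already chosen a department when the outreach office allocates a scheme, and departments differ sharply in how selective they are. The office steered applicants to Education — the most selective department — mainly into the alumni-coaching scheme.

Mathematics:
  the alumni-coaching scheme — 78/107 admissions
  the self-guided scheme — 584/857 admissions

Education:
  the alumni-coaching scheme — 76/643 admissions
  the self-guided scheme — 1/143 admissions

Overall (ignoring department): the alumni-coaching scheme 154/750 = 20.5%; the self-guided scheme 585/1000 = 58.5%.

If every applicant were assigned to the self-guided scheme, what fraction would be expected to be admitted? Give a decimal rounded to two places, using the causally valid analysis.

The stratified and pooled comparisons disagree (the alumni-coaching scheme wins within each department; the self-guided scheme wins overall), so the answer turns on the causal role of department.
Department satisfies the back-door criterion: it is not a descendant of the outreach scheme, and it blocks the spurious path from outreach scheme to outcome. Adjusting for it (i.e., using the within-department rates) gives the causal effect.
Standardising the self-guided scheme to the population department mix: 0.551·584/857 + 0.449·1/143 = 0.379.

0.38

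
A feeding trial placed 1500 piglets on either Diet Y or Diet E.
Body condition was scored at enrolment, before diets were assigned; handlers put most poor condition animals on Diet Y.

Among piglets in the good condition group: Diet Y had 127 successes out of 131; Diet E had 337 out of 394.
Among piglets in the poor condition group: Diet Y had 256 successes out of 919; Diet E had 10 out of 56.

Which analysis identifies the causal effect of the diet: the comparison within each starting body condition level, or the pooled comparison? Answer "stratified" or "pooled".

The starting body condition-specific comparison favours Diet Y throughout, but the pooled figures favour Diet E. The question is whether to condition on starting body condition.
Starting body condition differs across diets for reasons unrelated to any effect of the diet itself, and it separately predicts the outcome — a classic confounder. We must compare within starting body condition levels.
Within each level — good condition: 96.9% vs 85.5%; poor condition: 27.9% vs 17.9% — Diet Y is higher every time.

stratified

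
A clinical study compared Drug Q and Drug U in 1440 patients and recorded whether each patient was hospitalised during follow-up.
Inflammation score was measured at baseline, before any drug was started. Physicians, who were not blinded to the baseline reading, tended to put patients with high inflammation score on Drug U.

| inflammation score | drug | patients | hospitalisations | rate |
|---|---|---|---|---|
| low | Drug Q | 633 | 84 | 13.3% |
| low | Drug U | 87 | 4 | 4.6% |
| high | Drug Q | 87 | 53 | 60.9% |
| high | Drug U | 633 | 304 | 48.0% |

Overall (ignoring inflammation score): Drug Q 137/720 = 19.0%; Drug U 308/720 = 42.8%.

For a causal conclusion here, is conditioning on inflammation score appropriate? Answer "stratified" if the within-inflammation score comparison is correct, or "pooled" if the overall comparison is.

stratified

Drug U is lower inside every inflammation score stratum but Drug Q is lower in aggregate. Whether to stratify depends on how inflammation score relates to the drug.
Nothing the drug does changes inflammation score; the imbalance is an allocation artefact. With inflammation score also predicting the outcome, the pooled figure is confounded, and the within-stratum comparison is the causal one.
Within each level — low: 13.3% vs 4.6%; high: 60.9% vs 48.0% — Drug U is lower every time.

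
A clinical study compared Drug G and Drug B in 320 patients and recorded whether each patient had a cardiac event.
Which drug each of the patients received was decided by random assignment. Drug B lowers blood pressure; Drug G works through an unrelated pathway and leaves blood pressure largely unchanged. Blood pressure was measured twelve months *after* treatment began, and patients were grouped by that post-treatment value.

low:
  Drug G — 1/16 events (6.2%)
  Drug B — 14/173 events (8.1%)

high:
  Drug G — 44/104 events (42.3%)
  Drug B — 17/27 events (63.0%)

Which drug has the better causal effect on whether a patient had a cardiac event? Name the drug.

Drug B

Blood pressure here is a post-treatment variable shaped by the drug; conditioning on it would introduce bias rather than remove it. The overall comparison is the causal one.
Pooled: Drug G 37.5% vs Drug B 15.5%; Drug B is lower overall.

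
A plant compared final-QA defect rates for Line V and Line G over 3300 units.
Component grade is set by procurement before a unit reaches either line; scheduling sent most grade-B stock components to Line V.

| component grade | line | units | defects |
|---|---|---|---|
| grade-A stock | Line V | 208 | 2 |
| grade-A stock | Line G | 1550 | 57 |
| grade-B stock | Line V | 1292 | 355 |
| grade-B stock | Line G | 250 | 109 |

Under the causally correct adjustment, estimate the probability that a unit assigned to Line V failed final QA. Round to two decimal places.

The stratified and pooled comparisons disagree (Line V wins within each component grade; Line G wins overall), so the answer turns on the causal role of component grade.
Component grade is set before the line has any effect — it is not caused by the line — and it independently drives the outcome. That makes it a confounder, so the causal comparison is within component grade levels.
Standardising Line V to the population component grade mix: 0.533·2/208 + 0.467·355/1292 = 0.134.

0.13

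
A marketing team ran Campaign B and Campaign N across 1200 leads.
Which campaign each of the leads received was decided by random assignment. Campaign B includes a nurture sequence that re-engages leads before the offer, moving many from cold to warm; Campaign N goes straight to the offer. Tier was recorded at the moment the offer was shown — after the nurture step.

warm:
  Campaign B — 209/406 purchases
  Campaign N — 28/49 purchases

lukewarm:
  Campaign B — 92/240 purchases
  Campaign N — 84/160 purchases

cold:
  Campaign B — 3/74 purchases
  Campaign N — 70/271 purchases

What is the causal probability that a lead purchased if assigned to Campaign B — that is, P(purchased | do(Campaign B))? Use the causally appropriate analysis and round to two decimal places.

Engagement tier is recorded after the campaign and is itself shifted by it — it sits on the causal path from campaign to outcome. Conditioning on a mediator would strip out part of the effect we want; the pooled comparison gives the total causal effect.
So P(outcome | do(Campaign B)) is just the pooled rate for Campaign B: 304/720 = 0.422.

0.42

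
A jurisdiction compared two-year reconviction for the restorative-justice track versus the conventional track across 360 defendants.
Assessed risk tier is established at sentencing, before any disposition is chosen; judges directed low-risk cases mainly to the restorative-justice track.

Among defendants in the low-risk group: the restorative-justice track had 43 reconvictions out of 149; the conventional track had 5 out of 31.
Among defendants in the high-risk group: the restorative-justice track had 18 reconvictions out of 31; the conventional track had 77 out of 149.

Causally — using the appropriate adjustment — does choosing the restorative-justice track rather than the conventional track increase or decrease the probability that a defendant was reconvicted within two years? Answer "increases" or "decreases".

Assessed risk tier satisfies the back-door criterion: it is not a descendant of the disposition, and it blocks the spurious path from disposition to outcome. Adjusting for it (i.e., using the within-assessed risk tier rates) gives the causal effect.
Within each level — low-risk: 28.9% vs 16.1%; high-risk: 58.1% vs 51.7% — the conventional track is lower every time.

increases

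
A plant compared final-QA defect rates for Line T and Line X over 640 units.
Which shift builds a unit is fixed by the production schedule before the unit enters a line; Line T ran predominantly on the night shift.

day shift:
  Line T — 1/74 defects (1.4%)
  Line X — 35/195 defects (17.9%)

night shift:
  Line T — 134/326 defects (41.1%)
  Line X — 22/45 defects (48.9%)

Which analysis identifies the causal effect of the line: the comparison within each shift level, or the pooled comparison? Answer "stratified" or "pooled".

stratified

Since shift is a pre-existing factor (not a product of the line) and it affects the outcome on its own, it is a confounder. The stratified rates, not the pooled rate, identify the causal effect.
Within each level — day shift: 1.4% vs 17.9%; night shift: 41.1% vs 48.9% — Line T is lower every time.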